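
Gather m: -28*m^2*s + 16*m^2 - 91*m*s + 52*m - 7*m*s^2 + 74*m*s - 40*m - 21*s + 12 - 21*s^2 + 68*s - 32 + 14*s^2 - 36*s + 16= m^2*(16 - 28*s) + m*(-7*s^2 - 17*s + 12) - 7*s^2 + 11*s - 4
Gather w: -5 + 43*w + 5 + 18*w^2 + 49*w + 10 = 18*w^2 + 92*w + 10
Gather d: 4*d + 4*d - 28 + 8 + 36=8*d + 16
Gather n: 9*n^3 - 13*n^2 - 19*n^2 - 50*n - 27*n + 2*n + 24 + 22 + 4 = 9*n^3 - 32*n^2 - 75*n + 50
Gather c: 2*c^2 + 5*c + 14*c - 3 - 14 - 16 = 2*c^2 + 19*c - 33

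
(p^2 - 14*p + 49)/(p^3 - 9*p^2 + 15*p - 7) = (p - 7)/(p^2 - 2*p + 1)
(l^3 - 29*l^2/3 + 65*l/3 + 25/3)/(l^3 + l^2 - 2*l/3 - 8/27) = 9*(l^2 - 10*l + 25)/(9*l^2 + 6*l - 8)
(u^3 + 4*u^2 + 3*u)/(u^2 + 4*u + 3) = u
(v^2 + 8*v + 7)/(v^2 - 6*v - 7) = (v + 7)/(v - 7)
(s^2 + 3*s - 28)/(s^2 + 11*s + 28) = (s - 4)/(s + 4)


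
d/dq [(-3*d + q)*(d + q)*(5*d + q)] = -13*d^2 + 6*d*q + 3*q^2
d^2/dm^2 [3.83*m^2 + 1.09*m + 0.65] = 7.66000000000000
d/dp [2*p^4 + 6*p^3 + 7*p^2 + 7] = 2*p*(4*p^2 + 9*p + 7)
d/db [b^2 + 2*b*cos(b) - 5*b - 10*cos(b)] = -2*b*sin(b) + 2*b + 10*sin(b) + 2*cos(b) - 5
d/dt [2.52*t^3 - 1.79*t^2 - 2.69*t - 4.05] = 7.56*t^2 - 3.58*t - 2.69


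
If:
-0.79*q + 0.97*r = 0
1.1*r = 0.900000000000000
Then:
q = 1.00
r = 0.82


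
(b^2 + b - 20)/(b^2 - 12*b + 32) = (b + 5)/(b - 8)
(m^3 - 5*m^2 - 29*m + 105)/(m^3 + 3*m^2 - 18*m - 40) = (m^2 - 10*m + 21)/(m^2 - 2*m - 8)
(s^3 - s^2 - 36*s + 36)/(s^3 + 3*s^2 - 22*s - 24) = (s^2 - 7*s + 6)/(s^2 - 3*s - 4)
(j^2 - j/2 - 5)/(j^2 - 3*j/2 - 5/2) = (j + 2)/(j + 1)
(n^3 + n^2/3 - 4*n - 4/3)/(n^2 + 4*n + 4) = (3*n^2 - 5*n - 2)/(3*(n + 2))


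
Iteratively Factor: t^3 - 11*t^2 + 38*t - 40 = (t - 2)*(t^2 - 9*t + 20) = (t - 5)*(t - 2)*(t - 4)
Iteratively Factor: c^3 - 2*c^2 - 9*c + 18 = (c - 2)*(c^2 - 9) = (c - 2)*(c + 3)*(c - 3)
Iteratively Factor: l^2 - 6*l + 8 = (l - 2)*(l - 4)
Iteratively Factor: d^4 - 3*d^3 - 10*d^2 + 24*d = (d - 4)*(d^3 + d^2 - 6*d) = d*(d - 4)*(d^2 + d - 6) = d*(d - 4)*(d + 3)*(d - 2)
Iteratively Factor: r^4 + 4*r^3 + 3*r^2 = (r + 3)*(r^3 + r^2) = r*(r + 3)*(r^2 + r) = r*(r + 1)*(r + 3)*(r)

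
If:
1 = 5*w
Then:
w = 1/5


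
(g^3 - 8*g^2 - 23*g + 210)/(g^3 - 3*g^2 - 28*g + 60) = (g - 7)/(g - 2)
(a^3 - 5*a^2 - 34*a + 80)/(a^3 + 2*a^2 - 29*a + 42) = (a^2 - 3*a - 40)/(a^2 + 4*a - 21)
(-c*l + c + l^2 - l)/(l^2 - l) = (-c + l)/l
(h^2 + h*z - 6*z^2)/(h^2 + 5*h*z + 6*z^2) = (h - 2*z)/(h + 2*z)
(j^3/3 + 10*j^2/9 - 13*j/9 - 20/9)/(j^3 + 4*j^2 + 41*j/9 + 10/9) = (3*j^3 + 10*j^2 - 13*j - 20)/(9*j^3 + 36*j^2 + 41*j + 10)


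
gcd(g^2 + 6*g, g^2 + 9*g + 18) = g + 6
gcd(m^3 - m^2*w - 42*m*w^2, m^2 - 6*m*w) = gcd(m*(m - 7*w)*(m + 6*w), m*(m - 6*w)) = m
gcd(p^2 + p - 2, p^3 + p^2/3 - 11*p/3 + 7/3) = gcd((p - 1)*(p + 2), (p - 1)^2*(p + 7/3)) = p - 1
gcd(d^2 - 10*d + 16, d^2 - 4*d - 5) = 1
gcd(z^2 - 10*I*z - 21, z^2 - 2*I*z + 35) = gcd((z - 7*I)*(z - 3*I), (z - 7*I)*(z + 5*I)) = z - 7*I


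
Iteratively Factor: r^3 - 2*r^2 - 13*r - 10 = (r + 2)*(r^2 - 4*r - 5) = (r - 5)*(r + 2)*(r + 1)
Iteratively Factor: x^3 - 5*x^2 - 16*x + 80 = (x - 4)*(x^2 - x - 20) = (x - 5)*(x - 4)*(x + 4)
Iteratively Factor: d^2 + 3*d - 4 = (d + 4)*(d - 1)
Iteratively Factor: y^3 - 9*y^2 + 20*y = (y - 5)*(y^2 - 4*y) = (y - 5)*(y - 4)*(y)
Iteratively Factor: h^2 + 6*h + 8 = (h + 2)*(h + 4)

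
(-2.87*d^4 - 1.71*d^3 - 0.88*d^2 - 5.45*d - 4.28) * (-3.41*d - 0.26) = 9.7867*d^5 + 6.5773*d^4 + 3.4454*d^3 + 18.8133*d^2 + 16.0118*d + 1.1128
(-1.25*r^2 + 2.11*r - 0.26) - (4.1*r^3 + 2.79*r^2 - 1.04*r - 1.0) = -4.1*r^3 - 4.04*r^2 + 3.15*r + 0.74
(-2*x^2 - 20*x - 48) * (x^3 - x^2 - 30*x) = -2*x^5 - 18*x^4 + 32*x^3 + 648*x^2 + 1440*x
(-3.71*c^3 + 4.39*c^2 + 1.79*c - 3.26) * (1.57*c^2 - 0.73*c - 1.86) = -5.8247*c^5 + 9.6006*c^4 + 6.5062*c^3 - 14.5903*c^2 - 0.9496*c + 6.0636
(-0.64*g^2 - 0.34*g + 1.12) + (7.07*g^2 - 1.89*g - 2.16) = 6.43*g^2 - 2.23*g - 1.04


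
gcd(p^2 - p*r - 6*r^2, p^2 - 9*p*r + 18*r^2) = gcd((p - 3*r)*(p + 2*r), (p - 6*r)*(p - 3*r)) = p - 3*r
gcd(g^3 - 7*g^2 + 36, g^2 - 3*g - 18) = g - 6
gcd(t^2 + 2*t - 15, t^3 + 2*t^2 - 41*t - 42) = 1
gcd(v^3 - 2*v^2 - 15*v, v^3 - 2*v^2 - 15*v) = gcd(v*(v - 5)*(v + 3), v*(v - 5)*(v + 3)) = v^3 - 2*v^2 - 15*v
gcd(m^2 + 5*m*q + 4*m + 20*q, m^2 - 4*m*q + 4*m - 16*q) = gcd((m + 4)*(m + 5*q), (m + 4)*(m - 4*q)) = m + 4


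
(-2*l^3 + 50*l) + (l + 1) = -2*l^3 + 51*l + 1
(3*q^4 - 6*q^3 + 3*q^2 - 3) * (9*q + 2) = 27*q^5 - 48*q^4 + 15*q^3 + 6*q^2 - 27*q - 6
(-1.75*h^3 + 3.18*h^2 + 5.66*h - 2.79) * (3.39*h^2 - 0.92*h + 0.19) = -5.9325*h^5 + 12.3902*h^4 + 15.9293*h^3 - 14.0611*h^2 + 3.6422*h - 0.5301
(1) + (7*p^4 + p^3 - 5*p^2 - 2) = 7*p^4 + p^3 - 5*p^2 - 1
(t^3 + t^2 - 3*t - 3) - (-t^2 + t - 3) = t^3 + 2*t^2 - 4*t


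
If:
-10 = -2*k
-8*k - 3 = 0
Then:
No Solution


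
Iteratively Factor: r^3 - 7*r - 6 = (r + 2)*(r^2 - 2*r - 3) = (r + 1)*(r + 2)*(r - 3)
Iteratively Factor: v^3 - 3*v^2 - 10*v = (v - 5)*(v^2 + 2*v) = (v - 5)*(v + 2)*(v)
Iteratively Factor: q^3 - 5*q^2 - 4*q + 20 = (q + 2)*(q^2 - 7*q + 10) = (q - 5)*(q + 2)*(q - 2)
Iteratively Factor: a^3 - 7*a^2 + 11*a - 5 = (a - 5)*(a^2 - 2*a + 1) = (a - 5)*(a - 1)*(a - 1)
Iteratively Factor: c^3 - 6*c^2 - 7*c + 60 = (c - 4)*(c^2 - 2*c - 15) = (c - 5)*(c - 4)*(c + 3)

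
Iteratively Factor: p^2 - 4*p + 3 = (p - 1)*(p - 3)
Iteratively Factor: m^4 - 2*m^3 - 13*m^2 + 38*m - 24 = (m - 1)*(m^3 - m^2 - 14*m + 24) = (m - 3)*(m - 1)*(m^2 + 2*m - 8) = (m - 3)*(m - 1)*(m + 4)*(m - 2)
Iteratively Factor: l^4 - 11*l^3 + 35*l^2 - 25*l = (l - 5)*(l^3 - 6*l^2 + 5*l) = (l - 5)^2*(l^2 - l) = (l - 5)^2*(l - 1)*(l)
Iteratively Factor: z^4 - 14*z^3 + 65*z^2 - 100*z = (z - 5)*(z^3 - 9*z^2 + 20*z) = (z - 5)*(z - 4)*(z^2 - 5*z) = (z - 5)^2*(z - 4)*(z)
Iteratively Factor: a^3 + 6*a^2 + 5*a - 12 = (a + 3)*(a^2 + 3*a - 4) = (a - 1)*(a + 3)*(a + 4)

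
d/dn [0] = 0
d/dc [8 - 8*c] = -8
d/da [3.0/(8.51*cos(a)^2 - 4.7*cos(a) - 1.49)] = (51.06*cos(a) - 14.1)*sin(a)/(-8.51*cos(a)^2 + 4.7*cos(a) + 1.49)^2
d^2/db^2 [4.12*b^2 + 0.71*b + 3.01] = 8.24000000000000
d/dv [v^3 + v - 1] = 3*v^2 + 1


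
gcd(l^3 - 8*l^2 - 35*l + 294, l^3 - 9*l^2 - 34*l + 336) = l^2 - l - 42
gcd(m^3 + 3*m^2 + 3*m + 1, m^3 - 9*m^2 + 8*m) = 1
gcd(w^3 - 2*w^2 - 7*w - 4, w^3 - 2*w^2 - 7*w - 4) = w^3 - 2*w^2 - 7*w - 4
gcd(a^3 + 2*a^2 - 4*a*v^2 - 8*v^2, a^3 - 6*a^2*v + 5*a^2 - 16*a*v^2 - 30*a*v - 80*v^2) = a + 2*v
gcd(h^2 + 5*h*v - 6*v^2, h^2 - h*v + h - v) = -h + v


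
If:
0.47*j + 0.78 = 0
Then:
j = -1.66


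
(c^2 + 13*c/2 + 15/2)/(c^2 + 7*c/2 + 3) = (c + 5)/(c + 2)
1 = 1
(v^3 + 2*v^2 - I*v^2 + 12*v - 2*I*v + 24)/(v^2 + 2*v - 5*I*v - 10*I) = (v^2 - I*v + 12)/(v - 5*I)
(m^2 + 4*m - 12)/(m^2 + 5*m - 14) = (m + 6)/(m + 7)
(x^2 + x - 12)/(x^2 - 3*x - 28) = (x - 3)/(x - 7)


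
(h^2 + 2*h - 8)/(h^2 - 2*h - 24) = (h - 2)/(h - 6)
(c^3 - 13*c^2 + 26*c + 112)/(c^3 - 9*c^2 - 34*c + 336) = (c + 2)/(c + 6)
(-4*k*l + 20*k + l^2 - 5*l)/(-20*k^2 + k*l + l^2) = (l - 5)/(5*k + l)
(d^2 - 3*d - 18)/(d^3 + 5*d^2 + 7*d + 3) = (d - 6)/(d^2 + 2*d + 1)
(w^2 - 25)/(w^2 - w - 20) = (w + 5)/(w + 4)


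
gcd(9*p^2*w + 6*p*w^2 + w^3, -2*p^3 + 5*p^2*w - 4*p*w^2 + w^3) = 1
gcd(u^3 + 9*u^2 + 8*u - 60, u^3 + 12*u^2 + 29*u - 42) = u + 6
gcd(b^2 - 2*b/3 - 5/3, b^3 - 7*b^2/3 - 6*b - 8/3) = b + 1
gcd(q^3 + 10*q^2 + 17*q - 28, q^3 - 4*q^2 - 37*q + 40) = q - 1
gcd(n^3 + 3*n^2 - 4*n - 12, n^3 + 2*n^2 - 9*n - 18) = n^2 + 5*n + 6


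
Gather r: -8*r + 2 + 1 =3 - 8*r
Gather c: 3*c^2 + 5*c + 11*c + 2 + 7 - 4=3*c^2 + 16*c + 5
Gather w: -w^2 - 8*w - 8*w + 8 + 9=-w^2 - 16*w + 17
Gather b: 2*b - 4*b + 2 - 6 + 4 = -2*b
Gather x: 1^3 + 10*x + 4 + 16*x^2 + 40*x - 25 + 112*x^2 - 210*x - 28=128*x^2 - 160*x - 48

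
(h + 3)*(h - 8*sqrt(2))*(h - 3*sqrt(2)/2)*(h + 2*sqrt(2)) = h^4 - 15*sqrt(2)*h^3/2 + 3*h^3 - 45*sqrt(2)*h^2/2 - 14*h^2 - 42*h + 48*sqrt(2)*h + 144*sqrt(2)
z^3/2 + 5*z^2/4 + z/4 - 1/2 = (z/2 + 1)*(z - 1/2)*(z + 1)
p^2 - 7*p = p*(p - 7)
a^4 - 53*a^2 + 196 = (a - 7)*(a - 2)*(a + 2)*(a + 7)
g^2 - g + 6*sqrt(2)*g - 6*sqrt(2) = (g - 1)*(g + 6*sqrt(2))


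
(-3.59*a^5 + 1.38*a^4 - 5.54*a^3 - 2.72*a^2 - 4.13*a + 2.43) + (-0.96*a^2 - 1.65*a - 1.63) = -3.59*a^5 + 1.38*a^4 - 5.54*a^3 - 3.68*a^2 - 5.78*a + 0.8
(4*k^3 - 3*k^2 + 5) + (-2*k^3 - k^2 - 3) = 2*k^3 - 4*k^2 + 2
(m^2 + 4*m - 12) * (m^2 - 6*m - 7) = m^4 - 2*m^3 - 43*m^2 + 44*m + 84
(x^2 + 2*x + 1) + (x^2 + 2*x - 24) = 2*x^2 + 4*x - 23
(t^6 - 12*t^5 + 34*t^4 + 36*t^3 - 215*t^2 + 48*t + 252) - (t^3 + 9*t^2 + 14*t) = t^6 - 12*t^5 + 34*t^4 + 35*t^3 - 224*t^2 + 34*t + 252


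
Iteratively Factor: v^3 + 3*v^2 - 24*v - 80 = (v + 4)*(v^2 - v - 20) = (v - 5)*(v + 4)*(v + 4)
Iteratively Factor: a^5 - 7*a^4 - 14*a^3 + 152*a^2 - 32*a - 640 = (a + 4)*(a^4 - 11*a^3 + 30*a^2 + 32*a - 160) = (a - 4)*(a + 4)*(a^3 - 7*a^2 + 2*a + 40) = (a - 4)*(a + 2)*(a + 4)*(a^2 - 9*a + 20) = (a - 5)*(a - 4)*(a + 2)*(a + 4)*(a - 4)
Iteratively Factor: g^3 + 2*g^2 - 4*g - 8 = (g + 2)*(g^2 - 4) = (g + 2)^2*(g - 2)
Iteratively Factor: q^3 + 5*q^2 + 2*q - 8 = (q - 1)*(q^2 + 6*q + 8) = (q - 1)*(q + 2)*(q + 4)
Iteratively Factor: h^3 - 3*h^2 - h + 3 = (h - 1)*(h^2 - 2*h - 3) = (h - 1)*(h + 1)*(h - 3)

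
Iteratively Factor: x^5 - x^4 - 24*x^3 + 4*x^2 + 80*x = (x)*(x^4 - x^3 - 24*x^2 + 4*x + 80) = x*(x - 5)*(x^3 + 4*x^2 - 4*x - 16) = x*(x - 5)*(x - 2)*(x^2 + 6*x + 8) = x*(x - 5)*(x - 2)*(x + 4)*(x + 2)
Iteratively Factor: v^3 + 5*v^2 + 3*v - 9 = (v + 3)*(v^2 + 2*v - 3) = (v + 3)^2*(v - 1)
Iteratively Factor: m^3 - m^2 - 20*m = (m + 4)*(m^2 - 5*m) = m*(m + 4)*(m - 5)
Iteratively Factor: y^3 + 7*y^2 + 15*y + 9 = (y + 3)*(y^2 + 4*y + 3) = (y + 3)^2*(y + 1)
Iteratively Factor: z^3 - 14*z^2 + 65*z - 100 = (z - 5)*(z^2 - 9*z + 20) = (z - 5)*(z - 4)*(z - 5)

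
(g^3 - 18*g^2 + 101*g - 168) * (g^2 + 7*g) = g^5 - 11*g^4 - 25*g^3 + 539*g^2 - 1176*g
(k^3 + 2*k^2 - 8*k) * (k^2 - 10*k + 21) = k^5 - 8*k^4 - 7*k^3 + 122*k^2 - 168*k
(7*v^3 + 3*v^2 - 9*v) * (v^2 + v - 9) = 7*v^5 + 10*v^4 - 69*v^3 - 36*v^2 + 81*v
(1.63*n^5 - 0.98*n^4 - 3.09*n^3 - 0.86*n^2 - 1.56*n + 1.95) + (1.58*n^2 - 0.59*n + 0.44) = 1.63*n^5 - 0.98*n^4 - 3.09*n^3 + 0.72*n^2 - 2.15*n + 2.39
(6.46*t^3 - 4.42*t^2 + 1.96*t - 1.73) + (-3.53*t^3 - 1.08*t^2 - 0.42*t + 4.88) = 2.93*t^3 - 5.5*t^2 + 1.54*t + 3.15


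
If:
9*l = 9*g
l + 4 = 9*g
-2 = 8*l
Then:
No Solution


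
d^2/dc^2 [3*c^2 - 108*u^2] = 6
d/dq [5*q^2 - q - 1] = 10*q - 1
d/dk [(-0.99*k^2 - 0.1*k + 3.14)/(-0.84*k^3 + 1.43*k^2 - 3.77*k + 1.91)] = (-0.8316*k^4 - 0.168*k^3 + 11.7881*k^2 - 12.7622*k + 11.6468)/(0.7056*k^6 - 2.4024*k^5 + 8.3785*k^4 - 13.991*k^3 + 19.6755*k^2 - 14.4014*k + 3.6481)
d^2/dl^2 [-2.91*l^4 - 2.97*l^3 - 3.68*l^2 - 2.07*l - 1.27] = -34.92*l^2 - 17.82*l - 7.36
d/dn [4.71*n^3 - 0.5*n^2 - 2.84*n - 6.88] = 14.13*n^2 - 1.0*n - 2.84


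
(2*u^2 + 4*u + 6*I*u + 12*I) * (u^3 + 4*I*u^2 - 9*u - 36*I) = 2*u^5 + 4*u^4 + 14*I*u^4 - 42*u^3 + 28*I*u^3 - 84*u^2 - 126*I*u^2 + 216*u - 252*I*u + 432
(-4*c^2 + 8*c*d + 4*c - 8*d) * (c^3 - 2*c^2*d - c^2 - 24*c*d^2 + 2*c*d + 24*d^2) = -4*c^5 + 16*c^4*d + 8*c^4 + 80*c^3*d^2 - 32*c^3*d - 4*c^3 - 192*c^2*d^3 - 160*c^2*d^2 + 16*c^2*d + 384*c*d^3 + 80*c*d^2 - 192*d^3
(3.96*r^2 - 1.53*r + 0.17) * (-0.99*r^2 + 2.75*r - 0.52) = -3.9204*r^4 + 12.4047*r^3 - 6.435*r^2 + 1.2631*r - 0.0884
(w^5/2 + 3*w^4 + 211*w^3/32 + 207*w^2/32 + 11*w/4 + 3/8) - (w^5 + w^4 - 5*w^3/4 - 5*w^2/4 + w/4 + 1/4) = -w^5/2 + 2*w^4 + 251*w^3/32 + 247*w^2/32 + 5*w/2 + 1/8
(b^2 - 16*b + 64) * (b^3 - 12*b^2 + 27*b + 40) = b^5 - 28*b^4 + 283*b^3 - 1160*b^2 + 1088*b + 2560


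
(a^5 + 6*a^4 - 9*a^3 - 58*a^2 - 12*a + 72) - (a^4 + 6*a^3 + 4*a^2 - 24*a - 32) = a^5 + 5*a^4 - 15*a^3 - 62*a^2 + 12*a + 104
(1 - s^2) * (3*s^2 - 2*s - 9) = -3*s^4 + 2*s^3 + 12*s^2 - 2*s - 9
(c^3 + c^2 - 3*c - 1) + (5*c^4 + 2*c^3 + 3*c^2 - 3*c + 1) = 5*c^4 + 3*c^3 + 4*c^2 - 6*c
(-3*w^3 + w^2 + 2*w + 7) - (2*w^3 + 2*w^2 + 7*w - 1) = -5*w^3 - w^2 - 5*w + 8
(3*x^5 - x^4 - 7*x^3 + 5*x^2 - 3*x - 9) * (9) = 27*x^5 - 9*x^4 - 63*x^3 + 45*x^2 - 27*x - 81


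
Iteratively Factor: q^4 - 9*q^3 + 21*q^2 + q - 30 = (q - 3)*(q^3 - 6*q^2 + 3*q + 10) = (q - 5)*(q - 3)*(q^2 - q - 2) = (q - 5)*(q - 3)*(q - 2)*(q + 1)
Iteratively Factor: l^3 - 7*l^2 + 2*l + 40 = (l + 2)*(l^2 - 9*l + 20) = (l - 5)*(l + 2)*(l - 4)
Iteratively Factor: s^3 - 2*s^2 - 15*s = (s - 5)*(s^2 + 3*s) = s*(s - 5)*(s + 3)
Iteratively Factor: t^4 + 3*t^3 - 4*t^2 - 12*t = (t)*(t^3 + 3*t^2 - 4*t - 12) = t*(t + 2)*(t^2 + t - 6) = t*(t + 2)*(t + 3)*(t - 2)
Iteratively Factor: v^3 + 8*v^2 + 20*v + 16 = (v + 2)*(v^2 + 6*v + 8) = (v + 2)*(v + 4)*(v + 2)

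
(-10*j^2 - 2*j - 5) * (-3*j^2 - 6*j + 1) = 30*j^4 + 66*j^3 + 17*j^2 + 28*j - 5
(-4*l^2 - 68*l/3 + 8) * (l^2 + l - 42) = -4*l^4 - 80*l^3/3 + 460*l^2/3 + 960*l - 336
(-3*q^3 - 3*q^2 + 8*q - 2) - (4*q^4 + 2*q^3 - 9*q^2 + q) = -4*q^4 - 5*q^3 + 6*q^2 + 7*q - 2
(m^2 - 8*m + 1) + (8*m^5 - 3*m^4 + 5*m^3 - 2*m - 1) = 8*m^5 - 3*m^4 + 5*m^3 + m^2 - 10*m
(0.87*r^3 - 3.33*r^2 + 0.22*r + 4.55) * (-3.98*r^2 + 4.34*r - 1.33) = -3.4626*r^5 + 17.0292*r^4 - 16.4849*r^3 - 12.7253*r^2 + 19.4544*r - 6.0515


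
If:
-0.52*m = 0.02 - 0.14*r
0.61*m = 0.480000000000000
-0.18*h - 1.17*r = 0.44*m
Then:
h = -21.85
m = 0.79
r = 3.07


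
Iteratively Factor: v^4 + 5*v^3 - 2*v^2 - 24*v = (v + 3)*(v^3 + 2*v^2 - 8*v) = v*(v + 3)*(v^2 + 2*v - 8) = v*(v + 3)*(v + 4)*(v - 2)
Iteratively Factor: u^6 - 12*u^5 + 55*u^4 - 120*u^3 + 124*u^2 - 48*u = (u - 1)*(u^5 - 11*u^4 + 44*u^3 - 76*u^2 + 48*u) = u*(u - 1)*(u^4 - 11*u^3 + 44*u^2 - 76*u + 48) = u*(u - 3)*(u - 1)*(u^3 - 8*u^2 + 20*u - 16) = u*(u - 3)*(u - 2)*(u - 1)*(u^2 - 6*u + 8) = u*(u - 3)*(u - 2)^2*(u - 1)*(u - 4)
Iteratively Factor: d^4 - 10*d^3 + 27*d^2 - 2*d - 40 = (d + 1)*(d^3 - 11*d^2 + 38*d - 40) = (d - 5)*(d + 1)*(d^2 - 6*d + 8) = (d - 5)*(d - 4)*(d + 1)*(d - 2)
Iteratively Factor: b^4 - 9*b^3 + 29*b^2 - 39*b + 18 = (b - 3)*(b^3 - 6*b^2 + 11*b - 6) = (b - 3)*(b - 1)*(b^2 - 5*b + 6) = (b - 3)*(b - 2)*(b - 1)*(b - 3)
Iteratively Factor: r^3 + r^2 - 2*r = (r)*(r^2 + r - 2) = r*(r - 1)*(r + 2)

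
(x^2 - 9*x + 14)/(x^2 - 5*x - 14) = (x - 2)/(x + 2)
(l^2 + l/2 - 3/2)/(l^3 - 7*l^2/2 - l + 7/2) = (2*l + 3)/(2*l^2 - 5*l - 7)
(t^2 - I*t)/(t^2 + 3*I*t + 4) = t/(t + 4*I)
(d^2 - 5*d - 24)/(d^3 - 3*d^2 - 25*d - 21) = (d - 8)/(d^2 - 6*d - 7)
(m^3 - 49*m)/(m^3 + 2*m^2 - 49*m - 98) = m/(m + 2)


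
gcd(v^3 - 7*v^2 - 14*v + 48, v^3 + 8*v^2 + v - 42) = v^2 + v - 6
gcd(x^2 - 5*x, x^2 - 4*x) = x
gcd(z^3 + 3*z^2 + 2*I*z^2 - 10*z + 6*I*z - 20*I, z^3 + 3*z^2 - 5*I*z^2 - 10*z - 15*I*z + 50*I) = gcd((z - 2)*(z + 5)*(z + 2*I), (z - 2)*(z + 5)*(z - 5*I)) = z^2 + 3*z - 10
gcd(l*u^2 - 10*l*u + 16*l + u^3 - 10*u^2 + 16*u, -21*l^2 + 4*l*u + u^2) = 1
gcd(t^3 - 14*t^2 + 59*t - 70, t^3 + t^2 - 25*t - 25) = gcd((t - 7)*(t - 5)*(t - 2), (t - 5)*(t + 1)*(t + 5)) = t - 5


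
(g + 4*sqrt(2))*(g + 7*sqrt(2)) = g^2 + 11*sqrt(2)*g + 56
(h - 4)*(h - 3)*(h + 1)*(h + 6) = h^4 - 31*h^2 + 42*h + 72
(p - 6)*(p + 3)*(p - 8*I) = p^3 - 3*p^2 - 8*I*p^2 - 18*p + 24*I*p + 144*I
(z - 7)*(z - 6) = z^2 - 13*z + 42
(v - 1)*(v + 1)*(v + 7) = v^3 + 7*v^2 - v - 7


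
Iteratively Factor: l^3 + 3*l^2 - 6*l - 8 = (l + 4)*(l^2 - l - 2) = (l - 2)*(l + 4)*(l + 1)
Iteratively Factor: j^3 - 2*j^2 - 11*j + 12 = (j - 1)*(j^2 - j - 12) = (j - 4)*(j - 1)*(j + 3)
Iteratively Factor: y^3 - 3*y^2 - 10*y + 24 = (y - 4)*(y^2 + y - 6) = (y - 4)*(y - 2)*(y + 3)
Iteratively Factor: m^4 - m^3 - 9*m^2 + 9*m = (m + 3)*(m^3 - 4*m^2 + 3*m) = m*(m + 3)*(m^2 - 4*m + 3) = m*(m - 3)*(m + 3)*(m - 1)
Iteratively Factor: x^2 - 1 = (x + 1)*(x - 1)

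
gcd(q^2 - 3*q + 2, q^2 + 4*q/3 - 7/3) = q - 1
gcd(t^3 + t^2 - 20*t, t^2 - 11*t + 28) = t - 4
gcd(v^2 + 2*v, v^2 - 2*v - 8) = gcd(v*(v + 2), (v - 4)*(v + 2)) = v + 2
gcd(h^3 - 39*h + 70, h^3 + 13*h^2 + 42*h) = h + 7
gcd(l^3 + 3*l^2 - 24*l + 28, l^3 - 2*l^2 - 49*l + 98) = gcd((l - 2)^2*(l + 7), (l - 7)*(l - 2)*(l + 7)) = l^2 + 5*l - 14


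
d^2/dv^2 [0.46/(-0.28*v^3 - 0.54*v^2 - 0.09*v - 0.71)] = ((0.7728*v + 0.4968)*(0.28*v^3 + 0.54*v^2 + 0.09*v + 0.71) - 0.46*(0.84*v^2 + 1.08*v + 0.09)*(1.68*v^2 + 2.16*v + 0.18))/(0.28*v^3 + 0.54*v^2 + 0.09*v + 0.71)^3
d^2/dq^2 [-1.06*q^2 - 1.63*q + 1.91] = -2.12000000000000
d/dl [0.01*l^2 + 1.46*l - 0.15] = 0.02*l + 1.46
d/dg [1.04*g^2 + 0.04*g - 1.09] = 2.08*g + 0.04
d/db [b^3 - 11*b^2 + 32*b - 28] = 3*b^2 - 22*b + 32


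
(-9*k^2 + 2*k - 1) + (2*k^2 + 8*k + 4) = -7*k^2 + 10*k + 3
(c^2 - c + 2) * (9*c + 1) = 9*c^3 - 8*c^2 + 17*c + 2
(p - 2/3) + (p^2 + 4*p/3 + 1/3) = p^2 + 7*p/3 - 1/3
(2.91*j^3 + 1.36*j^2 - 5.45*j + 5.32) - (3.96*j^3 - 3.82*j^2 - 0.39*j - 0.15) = -1.05*j^3 + 5.18*j^2 - 5.06*j + 5.47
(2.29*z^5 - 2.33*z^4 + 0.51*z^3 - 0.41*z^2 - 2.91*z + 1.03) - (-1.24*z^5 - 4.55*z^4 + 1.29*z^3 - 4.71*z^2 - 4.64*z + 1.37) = 3.53*z^5 + 2.22*z^4 - 0.78*z^3 + 4.3*z^2 + 1.73*z - 0.34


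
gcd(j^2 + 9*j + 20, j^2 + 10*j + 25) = j + 5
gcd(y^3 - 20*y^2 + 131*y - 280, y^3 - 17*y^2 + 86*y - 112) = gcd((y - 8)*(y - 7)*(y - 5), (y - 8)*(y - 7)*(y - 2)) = y^2 - 15*y + 56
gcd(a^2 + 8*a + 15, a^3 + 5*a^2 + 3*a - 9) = a + 3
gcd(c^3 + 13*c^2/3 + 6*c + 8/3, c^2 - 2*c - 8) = c + 2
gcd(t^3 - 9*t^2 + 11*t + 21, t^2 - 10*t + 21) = t^2 - 10*t + 21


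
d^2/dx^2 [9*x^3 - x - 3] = 54*x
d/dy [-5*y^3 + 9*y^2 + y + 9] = -15*y^2 + 18*y + 1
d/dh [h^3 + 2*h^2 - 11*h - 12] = 3*h^2 + 4*h - 11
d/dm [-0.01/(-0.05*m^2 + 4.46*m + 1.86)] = (0.0446 - 0.001*m)/(-0.05*m^2 + 4.46*m + 1.86)^2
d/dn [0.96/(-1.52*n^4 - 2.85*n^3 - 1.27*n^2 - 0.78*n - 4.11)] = (5.8368*n^3 + 8.208*n^2 + 2.4384*n + 0.7488)/(1.52*n^4 + 2.85*n^3 + 1.27*n^2 + 0.78*n + 4.11)^2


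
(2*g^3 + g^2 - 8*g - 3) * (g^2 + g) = 2*g^5 + 3*g^4 - 7*g^3 - 11*g^2 - 3*g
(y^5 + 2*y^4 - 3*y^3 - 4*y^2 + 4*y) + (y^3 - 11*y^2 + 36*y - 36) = y^5 + 2*y^4 - 2*y^3 - 15*y^2 + 40*y - 36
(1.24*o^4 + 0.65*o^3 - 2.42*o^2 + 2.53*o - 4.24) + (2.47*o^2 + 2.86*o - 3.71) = 1.24*o^4 + 0.65*o^3 + 0.0500000000000003*o^2 + 5.39*o - 7.95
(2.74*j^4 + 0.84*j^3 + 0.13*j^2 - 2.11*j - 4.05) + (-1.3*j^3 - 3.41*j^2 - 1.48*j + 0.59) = 2.74*j^4 - 0.46*j^3 - 3.28*j^2 - 3.59*j - 3.46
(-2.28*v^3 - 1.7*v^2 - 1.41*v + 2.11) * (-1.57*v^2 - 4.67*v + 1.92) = 3.5796*v^5 + 13.3166*v^4 + 5.7751*v^3 + 0.00800000000000001*v^2 - 12.5609*v + 4.0512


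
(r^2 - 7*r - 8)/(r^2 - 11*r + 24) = (r + 1)/(r - 3)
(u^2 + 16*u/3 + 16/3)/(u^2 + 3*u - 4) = (u + 4/3)/(u - 1)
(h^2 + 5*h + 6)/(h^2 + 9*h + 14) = (h + 3)/(h + 7)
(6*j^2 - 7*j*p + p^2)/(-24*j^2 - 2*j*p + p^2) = (-j + p)/(4*j + p)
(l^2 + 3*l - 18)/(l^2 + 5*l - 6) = (l - 3)/(l - 1)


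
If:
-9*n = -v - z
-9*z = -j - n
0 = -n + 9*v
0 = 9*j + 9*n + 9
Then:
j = -79/80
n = -1/80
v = -1/720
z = -1/9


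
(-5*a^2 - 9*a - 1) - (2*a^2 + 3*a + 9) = -7*a^2 - 12*a - 10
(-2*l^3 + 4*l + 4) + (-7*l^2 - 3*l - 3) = -2*l^3 - 7*l^2 + l + 1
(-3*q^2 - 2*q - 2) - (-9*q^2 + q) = 6*q^2 - 3*q - 2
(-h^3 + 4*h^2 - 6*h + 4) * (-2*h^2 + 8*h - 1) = 2*h^5 - 16*h^4 + 45*h^3 - 60*h^2 + 38*h - 4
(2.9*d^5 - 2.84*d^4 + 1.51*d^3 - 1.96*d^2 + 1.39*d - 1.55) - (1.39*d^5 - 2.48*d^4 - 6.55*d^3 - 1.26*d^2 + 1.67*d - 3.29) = 1.51*d^5 - 0.36*d^4 + 8.06*d^3 - 0.7*d^2 - 0.28*d + 1.74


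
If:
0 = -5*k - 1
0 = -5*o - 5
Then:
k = -1/5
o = -1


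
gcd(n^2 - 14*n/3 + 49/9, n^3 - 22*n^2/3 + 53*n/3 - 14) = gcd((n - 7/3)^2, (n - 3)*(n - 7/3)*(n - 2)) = n - 7/3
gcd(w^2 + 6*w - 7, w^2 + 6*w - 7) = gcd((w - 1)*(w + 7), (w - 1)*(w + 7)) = w^2 + 6*w - 7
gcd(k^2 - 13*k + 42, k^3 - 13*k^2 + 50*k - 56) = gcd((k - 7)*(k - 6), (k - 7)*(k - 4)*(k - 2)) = k - 7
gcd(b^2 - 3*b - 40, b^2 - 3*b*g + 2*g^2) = 1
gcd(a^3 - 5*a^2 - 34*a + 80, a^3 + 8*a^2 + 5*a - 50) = a^2 + 3*a - 10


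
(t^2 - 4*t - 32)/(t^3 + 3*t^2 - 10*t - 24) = (t - 8)/(t^2 - t - 6)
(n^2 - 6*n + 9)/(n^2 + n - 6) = (n^2 - 6*n + 9)/(n^2 + n - 6)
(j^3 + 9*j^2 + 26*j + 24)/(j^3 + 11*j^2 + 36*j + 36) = (j + 4)/(j + 6)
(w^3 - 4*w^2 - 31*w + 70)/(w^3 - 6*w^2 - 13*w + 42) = (w + 5)/(w + 3)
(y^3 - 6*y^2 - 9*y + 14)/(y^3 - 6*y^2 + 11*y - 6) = (y^2 - 5*y - 14)/(y^2 - 5*y + 6)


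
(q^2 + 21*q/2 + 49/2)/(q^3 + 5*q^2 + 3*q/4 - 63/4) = 2*(q + 7)/(2*q^2 + 3*q - 9)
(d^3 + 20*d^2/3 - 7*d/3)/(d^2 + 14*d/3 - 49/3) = d*(3*d - 1)/(3*d - 7)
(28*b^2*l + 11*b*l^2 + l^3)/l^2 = 28*b^2/l + 11*b + l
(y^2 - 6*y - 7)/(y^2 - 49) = (y + 1)/(y + 7)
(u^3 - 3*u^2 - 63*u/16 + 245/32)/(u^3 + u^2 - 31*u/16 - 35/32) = (2*u - 7)/(2*u + 1)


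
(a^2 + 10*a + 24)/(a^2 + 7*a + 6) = (a + 4)/(a + 1)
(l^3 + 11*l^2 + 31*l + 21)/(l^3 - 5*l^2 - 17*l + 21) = (l^2 + 8*l + 7)/(l^2 - 8*l + 7)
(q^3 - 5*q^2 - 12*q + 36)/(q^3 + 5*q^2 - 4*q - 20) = (q^2 - 3*q - 18)/(q^2 + 7*q + 10)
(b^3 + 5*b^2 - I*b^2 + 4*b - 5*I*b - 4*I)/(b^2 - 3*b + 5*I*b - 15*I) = (b^3 + b^2*(5 - I) + b*(4 - 5*I) - 4*I)/(b^2 + b*(-3 + 5*I) - 15*I)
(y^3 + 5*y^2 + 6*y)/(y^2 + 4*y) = (y^2 + 5*y + 6)/(y + 4)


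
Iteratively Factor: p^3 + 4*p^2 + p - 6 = (p + 3)*(p^2 + p - 2) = (p - 1)*(p + 3)*(p + 2)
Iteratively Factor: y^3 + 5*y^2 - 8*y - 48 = (y + 4)*(y^2 + y - 12) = (y + 4)^2*(y - 3)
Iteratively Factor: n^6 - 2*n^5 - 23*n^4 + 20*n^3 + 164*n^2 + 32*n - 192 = (n - 4)*(n^5 + 2*n^4 - 15*n^3 - 40*n^2 + 4*n + 48) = (n - 4)*(n + 2)*(n^4 - 15*n^2 - 10*n + 24) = (n - 4)*(n + 2)*(n + 3)*(n^3 - 3*n^2 - 6*n + 8) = (n - 4)*(n + 2)^2*(n + 3)*(n^2 - 5*n + 4) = (n - 4)*(n - 1)*(n + 2)^2*(n + 3)*(n - 4)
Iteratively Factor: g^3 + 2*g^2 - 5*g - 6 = (g + 3)*(g^2 - g - 2) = (g - 2)*(g + 3)*(g + 1)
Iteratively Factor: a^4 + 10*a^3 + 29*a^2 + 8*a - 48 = (a - 1)*(a^3 + 11*a^2 + 40*a + 48) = (a - 1)*(a + 4)*(a^2 + 7*a + 12) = (a - 1)*(a + 3)*(a + 4)*(a + 4)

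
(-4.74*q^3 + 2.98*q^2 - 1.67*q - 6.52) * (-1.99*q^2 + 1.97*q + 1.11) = 9.4326*q^5 - 15.268*q^4 + 3.9325*q^3 + 12.9927*q^2 - 14.6981*q - 7.2372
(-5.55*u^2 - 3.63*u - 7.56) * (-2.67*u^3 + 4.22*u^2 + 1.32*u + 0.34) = 14.8185*u^5 - 13.7289*u^4 - 2.4594*u^3 - 38.5818*u^2 - 11.2134*u - 2.5704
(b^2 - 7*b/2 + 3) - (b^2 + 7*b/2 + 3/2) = 3/2 - 7*b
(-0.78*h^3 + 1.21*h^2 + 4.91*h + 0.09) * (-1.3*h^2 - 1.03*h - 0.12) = 1.014*h^5 - 0.7696*h^4 - 7.5357*h^3 - 5.3195*h^2 - 0.6819*h - 0.0108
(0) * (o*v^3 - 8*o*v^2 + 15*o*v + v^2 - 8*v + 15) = 0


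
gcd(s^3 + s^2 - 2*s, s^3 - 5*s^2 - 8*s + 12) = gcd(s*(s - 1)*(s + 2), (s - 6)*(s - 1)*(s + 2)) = s^2 + s - 2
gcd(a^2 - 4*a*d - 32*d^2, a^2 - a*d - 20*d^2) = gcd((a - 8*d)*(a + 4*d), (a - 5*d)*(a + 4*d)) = a + 4*d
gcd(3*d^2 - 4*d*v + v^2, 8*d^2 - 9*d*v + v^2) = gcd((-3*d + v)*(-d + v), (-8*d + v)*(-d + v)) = -d + v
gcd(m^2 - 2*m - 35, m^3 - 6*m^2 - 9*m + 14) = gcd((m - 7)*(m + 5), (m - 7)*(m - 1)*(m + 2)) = m - 7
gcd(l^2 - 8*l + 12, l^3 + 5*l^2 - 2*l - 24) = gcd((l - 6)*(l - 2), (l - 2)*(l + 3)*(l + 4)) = l - 2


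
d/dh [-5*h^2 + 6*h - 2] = 6 - 10*h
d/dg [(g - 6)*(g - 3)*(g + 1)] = 3*g^2 - 16*g + 9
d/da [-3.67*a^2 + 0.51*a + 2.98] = 0.51 - 7.34*a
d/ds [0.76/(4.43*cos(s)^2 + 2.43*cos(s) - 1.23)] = (6.7336*cos(s) + 1.8468)*sin(s)/(4.43*cos(s)^2 + 2.43*cos(s) - 1.23)^2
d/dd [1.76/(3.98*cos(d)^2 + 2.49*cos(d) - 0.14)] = (14.0096*cos(d) + 4.3824)*sin(d)/(3.98*cos(d)^2 + 2.49*cos(d) - 0.14)^2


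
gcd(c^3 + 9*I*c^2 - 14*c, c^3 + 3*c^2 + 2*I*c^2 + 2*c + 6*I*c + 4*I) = c + 2*I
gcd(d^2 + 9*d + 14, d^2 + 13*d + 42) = d + 7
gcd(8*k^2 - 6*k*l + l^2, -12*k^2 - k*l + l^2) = 4*k - l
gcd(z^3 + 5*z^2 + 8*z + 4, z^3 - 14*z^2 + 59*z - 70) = 1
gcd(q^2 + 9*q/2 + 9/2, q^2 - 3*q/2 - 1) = 1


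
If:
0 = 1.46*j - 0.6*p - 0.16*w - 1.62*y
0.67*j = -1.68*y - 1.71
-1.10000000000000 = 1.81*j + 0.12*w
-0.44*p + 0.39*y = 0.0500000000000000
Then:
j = -0.79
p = -0.74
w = 2.71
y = -0.70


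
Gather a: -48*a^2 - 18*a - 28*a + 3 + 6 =-48*a^2 - 46*a + 9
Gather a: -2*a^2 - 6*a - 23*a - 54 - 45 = -2*a^2 - 29*a - 99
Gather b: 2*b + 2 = 2*b + 2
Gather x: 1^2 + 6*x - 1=6*x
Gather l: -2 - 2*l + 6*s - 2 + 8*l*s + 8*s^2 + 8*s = l*(8*s - 2) + 8*s^2 + 14*s - 4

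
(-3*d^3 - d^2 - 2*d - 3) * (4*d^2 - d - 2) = -12*d^5 - d^4 - d^3 - 8*d^2 + 7*d + 6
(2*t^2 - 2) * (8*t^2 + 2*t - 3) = 16*t^4 + 4*t^3 - 22*t^2 - 4*t + 6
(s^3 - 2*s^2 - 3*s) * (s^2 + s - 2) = s^5 - s^4 - 7*s^3 + s^2 + 6*s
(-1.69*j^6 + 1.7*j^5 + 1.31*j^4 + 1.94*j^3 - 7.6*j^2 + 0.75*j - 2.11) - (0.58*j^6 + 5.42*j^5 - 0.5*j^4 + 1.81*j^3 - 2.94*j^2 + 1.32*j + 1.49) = -2.27*j^6 - 3.72*j^5 + 1.81*j^4 + 0.13*j^3 - 4.66*j^2 - 0.57*j - 3.6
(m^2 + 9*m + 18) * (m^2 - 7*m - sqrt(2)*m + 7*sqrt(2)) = m^4 - sqrt(2)*m^3 + 2*m^3 - 45*m^2 - 2*sqrt(2)*m^2 - 126*m + 45*sqrt(2)*m + 126*sqrt(2)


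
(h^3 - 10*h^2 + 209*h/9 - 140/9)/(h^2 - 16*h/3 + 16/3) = (3*h^2 - 26*h + 35)/(3*(h - 4))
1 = 1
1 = 1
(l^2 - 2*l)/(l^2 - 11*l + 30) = l*(l - 2)/(l^2 - 11*l + 30)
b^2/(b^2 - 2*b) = b/(b - 2)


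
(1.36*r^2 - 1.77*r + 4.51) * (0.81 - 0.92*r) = -1.2512*r^3 + 2.73*r^2 - 5.5829*r + 3.6531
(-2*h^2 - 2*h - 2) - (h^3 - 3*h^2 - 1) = -h^3 + h^2 - 2*h - 1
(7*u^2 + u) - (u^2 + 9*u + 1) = 6*u^2 - 8*u - 1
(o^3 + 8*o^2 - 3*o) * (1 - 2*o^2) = -2*o^5 - 16*o^4 + 7*o^3 + 8*o^2 - 3*o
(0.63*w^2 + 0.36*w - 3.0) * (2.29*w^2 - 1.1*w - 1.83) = 1.4427*w^4 + 0.1314*w^3 - 8.4189*w^2 + 2.6412*w + 5.49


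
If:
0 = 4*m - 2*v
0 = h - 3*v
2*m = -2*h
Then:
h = 0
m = 0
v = 0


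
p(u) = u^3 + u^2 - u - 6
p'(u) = 3*u^2 + 2*u - 1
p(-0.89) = -5.02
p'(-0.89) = -0.40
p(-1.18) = -5.07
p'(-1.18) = 0.82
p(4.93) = 133.20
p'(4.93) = 81.77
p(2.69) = 18.01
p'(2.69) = 26.09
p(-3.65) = -37.65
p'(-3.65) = 31.67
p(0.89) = -5.39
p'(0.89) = 3.16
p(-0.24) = -5.72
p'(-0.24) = -1.31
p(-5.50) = -136.62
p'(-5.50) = 78.75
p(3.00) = 27.00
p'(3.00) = 32.00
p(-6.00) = -180.00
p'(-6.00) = 95.00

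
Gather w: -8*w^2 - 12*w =-8*w^2 - 12*w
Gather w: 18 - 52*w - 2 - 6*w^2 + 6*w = -6*w^2 - 46*w + 16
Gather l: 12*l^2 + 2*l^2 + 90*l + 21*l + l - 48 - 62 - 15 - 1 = 14*l^2 + 112*l - 126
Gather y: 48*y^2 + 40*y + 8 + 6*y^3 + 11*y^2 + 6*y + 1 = 6*y^3 + 59*y^2 + 46*y + 9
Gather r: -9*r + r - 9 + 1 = -8*r - 8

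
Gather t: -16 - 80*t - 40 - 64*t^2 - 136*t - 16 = -64*t^2 - 216*t - 72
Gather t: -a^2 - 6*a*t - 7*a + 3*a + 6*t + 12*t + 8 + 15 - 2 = -a^2 - 4*a + t*(18 - 6*a) + 21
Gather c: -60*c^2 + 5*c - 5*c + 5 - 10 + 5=-60*c^2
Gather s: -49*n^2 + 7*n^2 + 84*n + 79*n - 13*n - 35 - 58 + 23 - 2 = -42*n^2 + 150*n - 72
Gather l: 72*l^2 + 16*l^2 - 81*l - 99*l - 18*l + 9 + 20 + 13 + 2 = 88*l^2 - 198*l + 44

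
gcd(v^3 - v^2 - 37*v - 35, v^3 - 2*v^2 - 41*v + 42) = v - 7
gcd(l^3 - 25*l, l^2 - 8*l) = l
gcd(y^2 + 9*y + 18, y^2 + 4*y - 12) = y + 6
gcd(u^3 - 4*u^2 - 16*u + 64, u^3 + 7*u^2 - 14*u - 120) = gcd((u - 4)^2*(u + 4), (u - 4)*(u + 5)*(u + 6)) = u - 4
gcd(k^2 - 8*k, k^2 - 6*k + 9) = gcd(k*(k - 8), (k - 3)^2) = 1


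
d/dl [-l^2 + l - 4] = 1 - 2*l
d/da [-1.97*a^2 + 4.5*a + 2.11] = 4.5 - 3.94*a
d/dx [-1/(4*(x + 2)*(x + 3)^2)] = (3*x + 7)/(4*(x + 2)^2*(x + 3)^3)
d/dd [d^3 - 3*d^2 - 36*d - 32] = 3*d^2 - 6*d - 36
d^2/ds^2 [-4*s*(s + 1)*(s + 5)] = -24*s - 48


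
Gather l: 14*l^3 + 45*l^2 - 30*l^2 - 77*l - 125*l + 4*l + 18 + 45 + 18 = 14*l^3 + 15*l^2 - 198*l + 81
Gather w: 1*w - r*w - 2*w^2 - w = -r*w - 2*w^2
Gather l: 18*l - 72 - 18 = 18*l - 90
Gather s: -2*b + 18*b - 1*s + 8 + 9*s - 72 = 16*b + 8*s - 64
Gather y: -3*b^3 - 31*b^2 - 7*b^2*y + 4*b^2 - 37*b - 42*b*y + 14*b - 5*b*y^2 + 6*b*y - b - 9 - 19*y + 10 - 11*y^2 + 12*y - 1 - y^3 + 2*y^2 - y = -3*b^3 - 27*b^2 - 24*b - y^3 + y^2*(-5*b - 9) + y*(-7*b^2 - 36*b - 8)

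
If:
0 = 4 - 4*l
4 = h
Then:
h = 4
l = 1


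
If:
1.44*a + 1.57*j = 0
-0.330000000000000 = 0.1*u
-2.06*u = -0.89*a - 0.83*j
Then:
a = -52.81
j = 48.44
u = -3.30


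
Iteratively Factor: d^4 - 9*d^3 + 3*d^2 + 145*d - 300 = (d - 5)*(d^3 - 4*d^2 - 17*d + 60) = (d - 5)*(d - 3)*(d^2 - d - 20) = (d - 5)*(d - 3)*(d + 4)*(d - 5)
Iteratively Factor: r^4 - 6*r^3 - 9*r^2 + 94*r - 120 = (r - 2)*(r^3 - 4*r^2 - 17*r + 60) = (r - 2)*(r + 4)*(r^2 - 8*r + 15) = (r - 3)*(r - 2)*(r + 4)*(r - 5)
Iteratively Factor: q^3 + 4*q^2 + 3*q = (q + 1)*(q^2 + 3*q) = (q + 1)*(q + 3)*(q)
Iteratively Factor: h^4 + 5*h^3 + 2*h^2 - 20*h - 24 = (h + 2)*(h^3 + 3*h^2 - 4*h - 12) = (h + 2)^2*(h^2 + h - 6) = (h + 2)^2*(h + 3)*(h - 2)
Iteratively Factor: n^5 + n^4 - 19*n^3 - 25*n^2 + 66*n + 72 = (n + 1)*(n^4 - 19*n^2 - 6*n + 72) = (n - 2)*(n + 1)*(n^3 + 2*n^2 - 15*n - 36) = (n - 4)*(n - 2)*(n + 1)*(n^2 + 6*n + 9) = (n - 4)*(n - 2)*(n + 1)*(n + 3)*(n + 3)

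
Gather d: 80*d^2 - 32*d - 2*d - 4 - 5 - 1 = 80*d^2 - 34*d - 10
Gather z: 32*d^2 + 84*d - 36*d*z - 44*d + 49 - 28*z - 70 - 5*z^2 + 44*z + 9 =32*d^2 + 40*d - 5*z^2 + z*(16 - 36*d) - 12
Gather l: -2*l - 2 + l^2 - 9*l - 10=l^2 - 11*l - 12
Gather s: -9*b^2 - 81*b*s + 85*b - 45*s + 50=-9*b^2 + 85*b + s*(-81*b - 45) + 50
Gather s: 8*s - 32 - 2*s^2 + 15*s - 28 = -2*s^2 + 23*s - 60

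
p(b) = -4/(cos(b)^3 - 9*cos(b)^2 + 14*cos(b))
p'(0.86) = -0.34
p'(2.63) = -0.16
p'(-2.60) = 0.18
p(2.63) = 0.20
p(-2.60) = 0.21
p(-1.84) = 0.91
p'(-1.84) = 3.82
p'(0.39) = 0.00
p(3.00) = 0.17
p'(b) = -4*(3*sin(b)*cos(b)^2 - 18*sin(b)*cos(b) + 14*sin(b))/(cos(b)^3 - 9*cos(b)^2 + 14*cos(b))^2 = 4*(-3*sin(b) - 14*sin(b)/cos(b)^2 + 18*tan(b))/((cos(b) - 7)^2*(cos(b) - 2)^2)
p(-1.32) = -1.36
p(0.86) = -0.72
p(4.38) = 0.72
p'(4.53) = 8.46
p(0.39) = -0.66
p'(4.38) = 2.47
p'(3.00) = -0.04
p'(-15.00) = 0.29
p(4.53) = 1.41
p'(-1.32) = 4.37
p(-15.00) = 0.25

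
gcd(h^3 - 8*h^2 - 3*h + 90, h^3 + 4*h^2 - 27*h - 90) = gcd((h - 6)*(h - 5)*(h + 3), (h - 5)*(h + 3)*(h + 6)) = h^2 - 2*h - 15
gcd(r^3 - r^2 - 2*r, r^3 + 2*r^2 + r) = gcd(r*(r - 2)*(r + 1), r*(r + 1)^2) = r^2 + r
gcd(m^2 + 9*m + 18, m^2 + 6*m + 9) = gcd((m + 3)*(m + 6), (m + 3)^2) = m + 3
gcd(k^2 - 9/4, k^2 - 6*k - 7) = 1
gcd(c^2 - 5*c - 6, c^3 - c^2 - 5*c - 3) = c + 1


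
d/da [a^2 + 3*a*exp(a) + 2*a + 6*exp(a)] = 3*a*exp(a) + 2*a + 9*exp(a) + 2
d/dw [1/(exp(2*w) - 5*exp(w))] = (5 - 2*exp(w))*exp(-w)/(exp(w) - 5)^2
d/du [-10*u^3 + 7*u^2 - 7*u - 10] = -30*u^2 + 14*u - 7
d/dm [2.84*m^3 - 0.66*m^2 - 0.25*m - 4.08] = 8.52*m^2 - 1.32*m - 0.25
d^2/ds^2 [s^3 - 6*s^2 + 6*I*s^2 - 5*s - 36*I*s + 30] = 6*s - 12 + 12*I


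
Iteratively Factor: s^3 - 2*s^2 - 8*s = (s)*(s^2 - 2*s - 8) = s*(s + 2)*(s - 4)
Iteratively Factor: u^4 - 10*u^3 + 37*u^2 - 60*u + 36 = (u - 2)*(u^3 - 8*u^2 + 21*u - 18) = (u - 3)*(u - 2)*(u^2 - 5*u + 6) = (u - 3)^2*(u - 2)*(u - 2)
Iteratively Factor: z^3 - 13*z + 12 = (z - 1)*(z^2 + z - 12) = (z - 1)*(z + 4)*(z - 3)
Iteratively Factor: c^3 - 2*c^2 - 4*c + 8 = (c - 2)*(c^2 - 4) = (c - 2)*(c + 2)*(c - 2)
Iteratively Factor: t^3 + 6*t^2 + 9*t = (t)*(t^2 + 6*t + 9) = t*(t + 3)*(t + 3)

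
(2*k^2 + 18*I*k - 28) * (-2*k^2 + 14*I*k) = -4*k^4 - 8*I*k^3 - 196*k^2 - 392*I*k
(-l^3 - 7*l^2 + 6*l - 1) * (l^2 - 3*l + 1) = -l^5 - 4*l^4 + 26*l^3 - 26*l^2 + 9*l - 1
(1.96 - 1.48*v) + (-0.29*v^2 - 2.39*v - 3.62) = -0.29*v^2 - 3.87*v - 1.66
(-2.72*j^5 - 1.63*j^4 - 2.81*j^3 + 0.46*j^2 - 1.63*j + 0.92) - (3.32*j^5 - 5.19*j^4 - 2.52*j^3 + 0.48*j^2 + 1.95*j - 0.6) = -6.04*j^5 + 3.56*j^4 - 0.29*j^3 - 0.02*j^2 - 3.58*j + 1.52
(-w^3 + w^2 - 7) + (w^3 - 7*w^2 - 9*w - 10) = -6*w^2 - 9*w - 17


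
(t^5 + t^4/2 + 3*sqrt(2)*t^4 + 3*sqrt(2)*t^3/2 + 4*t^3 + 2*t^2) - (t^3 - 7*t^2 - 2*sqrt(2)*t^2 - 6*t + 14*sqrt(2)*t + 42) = t^5 + t^4/2 + 3*sqrt(2)*t^4 + 3*sqrt(2)*t^3/2 + 3*t^3 + 2*sqrt(2)*t^2 + 9*t^2 - 14*sqrt(2)*t + 6*t - 42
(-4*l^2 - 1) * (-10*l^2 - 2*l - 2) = 40*l^4 + 8*l^3 + 18*l^2 + 2*l + 2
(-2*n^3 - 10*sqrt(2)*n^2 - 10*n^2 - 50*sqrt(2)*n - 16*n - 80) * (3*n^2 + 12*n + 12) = -6*n^5 - 54*n^4 - 30*sqrt(2)*n^4 - 270*sqrt(2)*n^3 - 192*n^3 - 720*sqrt(2)*n^2 - 552*n^2 - 1152*n - 600*sqrt(2)*n - 960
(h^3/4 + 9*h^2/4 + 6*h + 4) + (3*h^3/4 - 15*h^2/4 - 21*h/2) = h^3 - 3*h^2/2 - 9*h/2 + 4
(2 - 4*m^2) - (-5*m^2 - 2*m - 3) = m^2 + 2*m + 5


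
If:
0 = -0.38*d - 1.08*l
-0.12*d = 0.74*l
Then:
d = 0.00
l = 0.00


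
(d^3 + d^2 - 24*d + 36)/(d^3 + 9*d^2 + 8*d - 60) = (d - 3)/(d + 5)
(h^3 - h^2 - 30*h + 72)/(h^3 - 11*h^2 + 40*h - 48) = (h + 6)/(h - 4)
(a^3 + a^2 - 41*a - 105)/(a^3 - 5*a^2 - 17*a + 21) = (a + 5)/(a - 1)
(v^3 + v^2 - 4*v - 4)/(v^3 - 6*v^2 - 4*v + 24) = (v + 1)/(v - 6)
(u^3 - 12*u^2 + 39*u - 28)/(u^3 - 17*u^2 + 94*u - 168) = (u - 1)/(u - 6)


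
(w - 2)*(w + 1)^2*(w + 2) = w^4 + 2*w^3 - 3*w^2 - 8*w - 4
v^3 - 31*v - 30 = (v - 6)*(v + 1)*(v + 5)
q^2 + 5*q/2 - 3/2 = (q - 1/2)*(q + 3)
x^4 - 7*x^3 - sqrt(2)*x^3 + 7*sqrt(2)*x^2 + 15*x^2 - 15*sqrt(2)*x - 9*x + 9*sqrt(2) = (x - 3)^2*(x - 1)*(x - sqrt(2))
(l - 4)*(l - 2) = l^2 - 6*l + 8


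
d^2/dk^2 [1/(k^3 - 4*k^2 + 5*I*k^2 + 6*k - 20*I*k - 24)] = 2*((-3*k + 4 - 5*I)*(k^3 - 4*k^2 + 5*I*k^2 + 6*k - 20*I*k - 24) + (3*k^2 - 8*k + 10*I*k + 6 - 20*I)^2)/(k^3 - 4*k^2 + 5*I*k^2 + 6*k - 20*I*k - 24)^3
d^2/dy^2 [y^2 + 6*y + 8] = 2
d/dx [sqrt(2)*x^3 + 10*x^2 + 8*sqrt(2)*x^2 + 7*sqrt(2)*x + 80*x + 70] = 3*sqrt(2)*x^2 + 20*x + 16*sqrt(2)*x + 7*sqrt(2) + 80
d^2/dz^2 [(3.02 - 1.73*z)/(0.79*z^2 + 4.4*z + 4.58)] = (-(1.58*z + 4.4)*(1.73*z - 3.02)*(3.16*z + 8.8) + (8.2002*z + 10.4524)*(0.79*z^2 + 4.4*z + 4.58))/(0.79*z^2 + 4.4*z + 4.58)^3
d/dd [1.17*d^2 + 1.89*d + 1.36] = 2.34*d + 1.89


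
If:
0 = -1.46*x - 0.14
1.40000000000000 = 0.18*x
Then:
No Solution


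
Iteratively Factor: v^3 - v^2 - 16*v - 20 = (v + 2)*(v^2 - 3*v - 10) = (v - 5)*(v + 2)*(v + 2)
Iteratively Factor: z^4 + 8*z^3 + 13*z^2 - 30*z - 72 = (z + 3)*(z^3 + 5*z^2 - 2*z - 24) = (z - 2)*(z + 3)*(z^2 + 7*z + 12) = (z - 2)*(z + 3)*(z + 4)*(z + 3)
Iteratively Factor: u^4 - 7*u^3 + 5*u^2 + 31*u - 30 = (u - 5)*(u^3 - 2*u^2 - 5*u + 6) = (u - 5)*(u + 2)*(u^2 - 4*u + 3) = (u - 5)*(u - 1)*(u + 2)*(u - 3)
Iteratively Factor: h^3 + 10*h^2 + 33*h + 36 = (h + 4)*(h^2 + 6*h + 9) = (h + 3)*(h + 4)*(h + 3)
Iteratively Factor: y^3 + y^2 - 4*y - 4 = (y - 2)*(y^2 + 3*y + 2) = (y - 2)*(y + 2)*(y + 1)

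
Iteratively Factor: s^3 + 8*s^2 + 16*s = (s)*(s^2 + 8*s + 16) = s*(s + 4)*(s + 4)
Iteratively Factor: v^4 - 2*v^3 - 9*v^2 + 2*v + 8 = (v - 4)*(v^3 + 2*v^2 - v - 2) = (v - 4)*(v + 1)*(v^2 + v - 2) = (v - 4)*(v - 1)*(v + 1)*(v + 2)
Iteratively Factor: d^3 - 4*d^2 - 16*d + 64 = (d - 4)*(d^2 - 16) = (d - 4)*(d + 4)*(d - 4)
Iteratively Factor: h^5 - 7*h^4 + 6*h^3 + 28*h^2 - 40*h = (h - 5)*(h^4 - 2*h^3 - 4*h^2 + 8*h) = (h - 5)*(h - 2)*(h^3 - 4*h) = (h - 5)*(h - 2)*(h + 2)*(h^2 - 2*h) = (h - 5)*(h - 2)^2*(h + 2)*(h)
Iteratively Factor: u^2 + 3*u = (u + 3)*(u)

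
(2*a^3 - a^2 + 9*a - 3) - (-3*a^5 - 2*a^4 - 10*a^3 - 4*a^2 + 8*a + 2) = 3*a^5 + 2*a^4 + 12*a^3 + 3*a^2 + a - 5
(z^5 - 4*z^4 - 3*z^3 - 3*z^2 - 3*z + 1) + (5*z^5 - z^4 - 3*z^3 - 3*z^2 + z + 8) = 6*z^5 - 5*z^4 - 6*z^3 - 6*z^2 - 2*z + 9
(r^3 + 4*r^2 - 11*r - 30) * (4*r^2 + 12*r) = 4*r^5 + 28*r^4 + 4*r^3 - 252*r^2 - 360*r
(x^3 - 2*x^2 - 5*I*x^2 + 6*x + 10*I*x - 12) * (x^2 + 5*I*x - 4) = x^5 - 2*x^4 + 27*x^3 - 54*x^2 + 50*I*x^2 - 24*x - 100*I*x + 48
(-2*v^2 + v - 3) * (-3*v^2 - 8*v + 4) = 6*v^4 + 13*v^3 - 7*v^2 + 28*v - 12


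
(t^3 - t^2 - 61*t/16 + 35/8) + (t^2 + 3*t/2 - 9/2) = t^3 - 37*t/16 - 1/8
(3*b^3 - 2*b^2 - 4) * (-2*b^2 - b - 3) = -6*b^5 + b^4 - 7*b^3 + 14*b^2 + 4*b + 12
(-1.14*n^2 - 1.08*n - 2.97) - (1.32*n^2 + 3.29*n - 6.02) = -2.46*n^2 - 4.37*n + 3.05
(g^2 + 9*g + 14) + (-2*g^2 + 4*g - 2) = -g^2 + 13*g + 12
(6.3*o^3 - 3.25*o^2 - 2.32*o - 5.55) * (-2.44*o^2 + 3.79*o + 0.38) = -15.372*o^5 + 31.807*o^4 - 4.2627*o^3 + 3.5142*o^2 - 21.9161*o - 2.109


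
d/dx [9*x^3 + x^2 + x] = 27*x^2 + 2*x + 1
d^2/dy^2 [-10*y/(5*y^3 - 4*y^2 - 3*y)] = 20*(-75*y^2 + 60*y - 31)/(125*y^6 - 300*y^5 + 15*y^4 + 296*y^3 - 9*y^2 - 108*y - 27)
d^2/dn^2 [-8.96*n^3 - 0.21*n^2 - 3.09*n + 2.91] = -53.76*n - 0.42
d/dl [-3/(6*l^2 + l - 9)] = 3*(12*l + 1)/(6*l^2 + l - 9)^2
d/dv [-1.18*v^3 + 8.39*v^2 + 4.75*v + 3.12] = -3.54*v^2 + 16.78*v + 4.75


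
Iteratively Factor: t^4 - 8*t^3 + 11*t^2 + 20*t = (t - 4)*(t^3 - 4*t^2 - 5*t) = t*(t - 4)*(t^2 - 4*t - 5) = t*(t - 5)*(t - 4)*(t + 1)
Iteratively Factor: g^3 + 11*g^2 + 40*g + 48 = (g + 4)*(g^2 + 7*g + 12) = (g + 3)*(g + 4)*(g + 4)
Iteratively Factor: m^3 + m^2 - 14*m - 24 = (m + 3)*(m^2 - 2*m - 8) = (m - 4)*(m + 3)*(m + 2)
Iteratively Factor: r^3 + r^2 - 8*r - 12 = (r + 2)*(r^2 - r - 6) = (r - 3)*(r + 2)*(r + 2)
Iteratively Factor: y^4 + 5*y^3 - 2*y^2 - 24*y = (y - 2)*(y^3 + 7*y^2 + 12*y) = y*(y - 2)*(y^2 + 7*y + 12) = y*(y - 2)*(y + 3)*(y + 4)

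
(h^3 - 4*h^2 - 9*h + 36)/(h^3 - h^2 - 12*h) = (h - 3)/h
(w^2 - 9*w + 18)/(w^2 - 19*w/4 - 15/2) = 4*(w - 3)/(4*w + 5)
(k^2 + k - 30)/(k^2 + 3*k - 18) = (k - 5)/(k - 3)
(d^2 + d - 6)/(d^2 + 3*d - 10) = (d + 3)/(d + 5)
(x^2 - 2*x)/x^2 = (x - 2)/x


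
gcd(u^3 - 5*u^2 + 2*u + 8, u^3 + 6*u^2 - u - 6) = u + 1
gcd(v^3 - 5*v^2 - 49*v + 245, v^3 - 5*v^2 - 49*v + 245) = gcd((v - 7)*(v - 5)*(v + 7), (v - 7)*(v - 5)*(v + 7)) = v^3 - 5*v^2 - 49*v + 245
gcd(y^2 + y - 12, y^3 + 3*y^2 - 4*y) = y + 4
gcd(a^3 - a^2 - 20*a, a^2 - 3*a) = a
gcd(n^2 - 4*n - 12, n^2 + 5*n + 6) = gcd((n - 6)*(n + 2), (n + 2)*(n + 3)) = n + 2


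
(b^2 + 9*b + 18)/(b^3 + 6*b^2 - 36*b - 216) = (b + 3)/(b^2 - 36)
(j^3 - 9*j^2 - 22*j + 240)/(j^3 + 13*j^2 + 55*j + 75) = (j^2 - 14*j + 48)/(j^2 + 8*j + 15)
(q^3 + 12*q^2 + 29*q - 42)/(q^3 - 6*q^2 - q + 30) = (q^3 + 12*q^2 + 29*q - 42)/(q^3 - 6*q^2 - q + 30)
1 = 1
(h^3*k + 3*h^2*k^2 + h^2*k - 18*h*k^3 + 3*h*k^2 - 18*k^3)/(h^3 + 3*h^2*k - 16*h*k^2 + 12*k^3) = k*(h^2 - 3*h*k + h - 3*k)/(h^2 - 3*h*k + 2*k^2)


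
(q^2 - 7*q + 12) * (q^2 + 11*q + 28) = q^4 + 4*q^3 - 37*q^2 - 64*q + 336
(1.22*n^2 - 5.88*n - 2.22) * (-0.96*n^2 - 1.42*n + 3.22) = -1.1712*n^4 + 3.9124*n^3 + 14.4092*n^2 - 15.7812*n - 7.1484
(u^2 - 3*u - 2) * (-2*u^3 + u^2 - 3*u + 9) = -2*u^5 + 7*u^4 - 2*u^3 + 16*u^2 - 21*u - 18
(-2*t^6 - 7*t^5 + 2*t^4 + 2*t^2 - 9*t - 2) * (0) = 0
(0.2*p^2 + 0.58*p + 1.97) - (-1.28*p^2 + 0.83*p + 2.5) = 1.48*p^2 - 0.25*p - 0.53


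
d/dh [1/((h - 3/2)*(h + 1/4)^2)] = 64*(11 - 12*h)/(256*h^5 - 576*h^4 + 48*h^3 + 292*h^2 + 96*h + 9)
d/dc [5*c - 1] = 5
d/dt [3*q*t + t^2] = 3*q + 2*t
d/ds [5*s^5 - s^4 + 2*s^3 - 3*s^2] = s*(25*s^3 - 4*s^2 + 6*s - 6)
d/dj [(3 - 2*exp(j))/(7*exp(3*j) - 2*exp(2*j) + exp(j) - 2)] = ((2*exp(j) - 3)*(21*exp(2*j) - 4*exp(j) + 1) - 14*exp(3*j) + 4*exp(2*j) - 2*exp(j) + 4)*exp(j)/(7*exp(3*j) - 2*exp(2*j) + exp(j) - 2)^2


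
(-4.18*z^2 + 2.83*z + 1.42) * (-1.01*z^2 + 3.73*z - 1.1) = 4.2218*z^4 - 18.4497*z^3 + 13.7197*z^2 + 2.1836*z - 1.562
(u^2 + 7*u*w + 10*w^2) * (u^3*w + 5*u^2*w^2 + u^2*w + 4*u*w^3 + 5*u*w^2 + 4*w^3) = u^5*w + 12*u^4*w^2 + u^4*w + 49*u^3*w^3 + 12*u^3*w^2 + 78*u^2*w^4 + 49*u^2*w^3 + 40*u*w^5 + 78*u*w^4 + 40*w^5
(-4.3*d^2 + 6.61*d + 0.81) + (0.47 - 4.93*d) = -4.3*d^2 + 1.68*d + 1.28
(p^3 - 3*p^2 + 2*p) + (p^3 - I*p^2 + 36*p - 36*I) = 2*p^3 - 3*p^2 - I*p^2 + 38*p - 36*I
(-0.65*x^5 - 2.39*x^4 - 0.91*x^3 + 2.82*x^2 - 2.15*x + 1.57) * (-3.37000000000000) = 2.1905*x^5 + 8.0543*x^4 + 3.0667*x^3 - 9.5034*x^2 + 7.2455*x - 5.2909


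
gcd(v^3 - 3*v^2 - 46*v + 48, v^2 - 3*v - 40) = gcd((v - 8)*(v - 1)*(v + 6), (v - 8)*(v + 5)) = v - 8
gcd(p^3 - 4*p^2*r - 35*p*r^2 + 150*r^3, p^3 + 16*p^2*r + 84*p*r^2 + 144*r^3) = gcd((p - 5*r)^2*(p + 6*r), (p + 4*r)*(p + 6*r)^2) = p + 6*r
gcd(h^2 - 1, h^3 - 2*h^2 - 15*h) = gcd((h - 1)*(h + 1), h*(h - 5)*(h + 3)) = 1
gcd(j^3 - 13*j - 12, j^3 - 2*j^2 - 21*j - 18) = j^2 + 4*j + 3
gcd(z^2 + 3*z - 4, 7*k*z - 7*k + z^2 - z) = z - 1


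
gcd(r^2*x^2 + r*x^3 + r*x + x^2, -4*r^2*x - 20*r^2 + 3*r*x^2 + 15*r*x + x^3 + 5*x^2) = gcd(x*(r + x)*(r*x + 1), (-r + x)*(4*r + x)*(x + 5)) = 1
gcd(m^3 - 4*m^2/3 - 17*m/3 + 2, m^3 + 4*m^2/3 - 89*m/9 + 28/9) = m - 1/3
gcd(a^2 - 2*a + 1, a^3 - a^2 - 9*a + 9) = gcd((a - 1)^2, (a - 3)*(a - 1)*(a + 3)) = a - 1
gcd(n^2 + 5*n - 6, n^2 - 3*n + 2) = n - 1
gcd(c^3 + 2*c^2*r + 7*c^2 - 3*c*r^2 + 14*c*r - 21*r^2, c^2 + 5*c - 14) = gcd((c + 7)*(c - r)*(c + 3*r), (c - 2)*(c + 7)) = c + 7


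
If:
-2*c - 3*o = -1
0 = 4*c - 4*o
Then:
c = 1/5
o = 1/5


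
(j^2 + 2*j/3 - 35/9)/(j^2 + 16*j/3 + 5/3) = (9*j^2 + 6*j - 35)/(3*(3*j^2 + 16*j + 5))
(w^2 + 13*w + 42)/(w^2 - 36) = (w + 7)/(w - 6)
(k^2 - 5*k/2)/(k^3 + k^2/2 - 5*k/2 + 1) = k*(2*k - 5)/(2*k^3 + k^2 - 5*k + 2)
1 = 1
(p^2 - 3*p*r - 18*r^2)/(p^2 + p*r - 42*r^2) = (p + 3*r)/(p + 7*r)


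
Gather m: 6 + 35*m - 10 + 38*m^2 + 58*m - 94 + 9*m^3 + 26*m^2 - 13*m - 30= 9*m^3 + 64*m^2 + 80*m - 128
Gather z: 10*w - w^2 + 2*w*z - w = -w^2 + 2*w*z + 9*w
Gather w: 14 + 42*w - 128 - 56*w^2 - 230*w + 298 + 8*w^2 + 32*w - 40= -48*w^2 - 156*w + 144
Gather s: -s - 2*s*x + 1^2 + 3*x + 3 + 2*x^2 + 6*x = s*(-2*x - 1) + 2*x^2 + 9*x + 4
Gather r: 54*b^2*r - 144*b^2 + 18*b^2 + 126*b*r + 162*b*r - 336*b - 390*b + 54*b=-126*b^2 - 672*b + r*(54*b^2 + 288*b)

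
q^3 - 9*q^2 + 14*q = q*(q - 7)*(q - 2)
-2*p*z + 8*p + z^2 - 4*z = (-2*p + z)*(z - 4)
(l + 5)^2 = l^2 + 10*l + 25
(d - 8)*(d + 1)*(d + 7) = d^3 - 57*d - 56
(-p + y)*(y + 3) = -p*y - 3*p + y^2 + 3*y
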